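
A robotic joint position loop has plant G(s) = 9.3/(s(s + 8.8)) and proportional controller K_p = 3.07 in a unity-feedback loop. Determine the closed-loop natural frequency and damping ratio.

ω_n = 5.34 rad/s, ζ = 0.823

With unity feedback the closed-loop characteristic equation is s² + 8.8s + 3.07·9.3 = s² + 8.8s + 28.55 = 0.
Matching s² + 2ζω_n s + ω_n²: ω_n = √28.55 = 5.343 rad/s and 2ζω_n = 8.8, so ζ = 8.8/(2·5.343) = 0.823.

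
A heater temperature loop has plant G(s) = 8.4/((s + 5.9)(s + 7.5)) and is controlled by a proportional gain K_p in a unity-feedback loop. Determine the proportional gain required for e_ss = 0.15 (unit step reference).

K_p = 29.9

Steady-state error for a unit step on this type-0 loop is 1/(1 + K_p·G(0)).
G(0) = 0.1898. Require 1/(1 + K_p·0.1898) = 0.15, so 1 + 0.1898·K_p = 6.667.
K_p = (6.667 − 1)/0.1898 = 29.9.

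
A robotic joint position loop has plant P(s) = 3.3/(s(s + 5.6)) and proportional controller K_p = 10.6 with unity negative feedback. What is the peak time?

T_p = 0.603 s

Closed-loop characteristic equation: s² + 5.6s + 34.98 = 0, so ω_n = 5.914 rad/s and ζ = 5.6/(2·5.914) = 0.4734.
Damped frequency ω_d = ω_n√(1−ζ²) = 5.21 rad/s, so peak time T_p = π/ω_d = 0.603 s.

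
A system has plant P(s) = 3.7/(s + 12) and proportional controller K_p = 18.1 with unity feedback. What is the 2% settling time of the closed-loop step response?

T_s ≈ 0.0507 s

Closed-loop transfer function: T(s) = K_p·P(s)/(1 + K_p·P(s)) = 66.97/(s + 12 + 66.97) = 66.97/(s + 78.97).
Time constant τ = 1/78.97 = 0.01266 s, so the 2% settling time is about 4τ = 0.0507 s.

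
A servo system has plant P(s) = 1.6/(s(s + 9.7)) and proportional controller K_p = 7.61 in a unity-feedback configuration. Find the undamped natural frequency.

The closed-loop denominator is s(s+9.7) + 7.61·1.6 = s² + 9.7s + 12.18.
So ω_n² = 12.18 ⇒ ω_n = 3.489 rad/s, and ζ = 9.7/(2ω_n) = 1.39.

ω_n = 3.49 rad/s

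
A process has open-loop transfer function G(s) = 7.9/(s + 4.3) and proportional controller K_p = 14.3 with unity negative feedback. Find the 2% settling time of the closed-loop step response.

T_s ≈ 0.0341 s

Closed-loop transfer function: T(s) = K_p·G(s)/(1 + K_p·G(s)) = 113/(s + 4.3 + 113) = 113/(s + 117.3).
Time constant τ = 1/117.3 = 0.008527 s, so the 2% settling time is about 4τ = 0.0341 s.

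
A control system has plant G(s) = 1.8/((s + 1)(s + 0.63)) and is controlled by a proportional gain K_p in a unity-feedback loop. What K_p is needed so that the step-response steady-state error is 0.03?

K_p = 11.3

For a type-0 loop with proportional control, e_ss = 1/(1 + K_p·G(0)).
G(0) = 2.857. Require 1/(1 + K_p·2.857) = 0.03, so 1 + 2.857·K_p = 33.33.
K_p = (33.33 − 1)/2.857 = 11.3.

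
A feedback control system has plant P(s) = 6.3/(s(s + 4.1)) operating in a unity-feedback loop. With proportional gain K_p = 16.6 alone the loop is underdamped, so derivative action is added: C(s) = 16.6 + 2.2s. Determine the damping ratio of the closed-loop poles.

ζ = 0.878

Forward path: (16.6 + 2.2s)·6.3/(s(s+4.1)). The closed-loop characteristic equation is s² + (4.1 + 6.3·2.2)s + 6.3·16.6 = 0.
That is s² + 17.96s + 104.6 = 0, so ω_n = 10.23 rad/s and ζ = 17.96/(2·10.23) = 0.8781.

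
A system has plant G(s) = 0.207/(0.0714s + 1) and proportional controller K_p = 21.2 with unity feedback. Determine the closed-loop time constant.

τ = 0.0133 s

Closed loop: T(s) = K_p·G/(1+K_p·G) = 4.388/(0.0714s + 1 + 4.388), with pole at s = −(1 + 4.388)/0.0714 = −75.47.
Closed-loop time constant τ = 1/75.47 = 0.0133 s.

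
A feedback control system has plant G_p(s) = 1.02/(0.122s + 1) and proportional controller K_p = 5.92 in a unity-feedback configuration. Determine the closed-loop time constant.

τ = 0.0173 s

Closed loop: T(s) = K_p·G_p/(1+K_p·G_p) = 6.038/(0.122s + 1 + 6.038), with pole at s = −(1 + 6.038)/0.122 = −57.69.
Closed-loop time constant τ = 1/57.69 = 0.0173 s.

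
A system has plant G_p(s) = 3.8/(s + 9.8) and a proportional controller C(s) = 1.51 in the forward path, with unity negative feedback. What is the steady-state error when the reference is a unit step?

0.631

The loop is type 0. Static position error constant K_pos = C(0)·G_p(0) = 1.51·0.3878 = 0.5855.
Steady-state error to a unit step: e_ss = 1/(1+K_pos) = 1/1.586 = 0.631.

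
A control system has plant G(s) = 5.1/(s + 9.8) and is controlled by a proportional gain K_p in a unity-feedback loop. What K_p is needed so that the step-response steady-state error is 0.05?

Steady-state error for a unit step on this type-0 loop is 1/(1 + K_p·G(0)).
G(0) = 0.5204. Require 1/(1 + K_p·0.5204) = 0.05, so 1 + 0.5204·K_p = 20.
K_p = (20 − 1)/0.5204 = 36.5.

K_p = 36.5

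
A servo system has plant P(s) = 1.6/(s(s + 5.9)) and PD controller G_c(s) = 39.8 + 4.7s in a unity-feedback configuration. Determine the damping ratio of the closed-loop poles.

ζ = 0.841

Forward path: (39.8 + 4.7s)·1.6/(s(s+5.9)). The closed-loop characteristic equation is s² + (5.9 + 1.6·4.7)s + 1.6·39.8 = 0.
That is s² + 13.42s + 63.68 = 0, so ω_n = 7.98 rad/s and ζ = 13.42/(2·7.98) = 0.8409.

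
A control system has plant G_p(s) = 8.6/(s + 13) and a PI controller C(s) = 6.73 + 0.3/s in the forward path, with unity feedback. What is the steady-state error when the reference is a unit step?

The open loop C(s)G_p(s) has a pole at the origin (type 1), so the static position error constant is infinite and e_ss = 1/(1+∞) = 0.

0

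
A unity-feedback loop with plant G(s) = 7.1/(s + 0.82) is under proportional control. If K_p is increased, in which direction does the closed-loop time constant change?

Closed-loop pole is at s = −(0.82+K_p·7.1); larger K_p moves it further left, so τ = 1/(0.82+K_p·7.1) decreases.

decrease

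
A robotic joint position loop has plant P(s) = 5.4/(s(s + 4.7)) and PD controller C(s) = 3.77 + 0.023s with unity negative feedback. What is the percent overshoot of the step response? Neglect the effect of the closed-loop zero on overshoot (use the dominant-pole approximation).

Forward path: (3.77 + 0.023s)·5.4/(s(s+4.7)). The closed-loop characteristic equation is s² + (4.7 + 5.4·0.023)s + 5.4·3.77 = 0.
That is s² + 4.824s + 20.36 = 0, so ω_n = 4.512 rad/s and ζ = 4.824/(2·4.512) = 0.5346.
%OS = 100·exp(−πζ/√(1−ζ²)) = 13.7%.

13.7%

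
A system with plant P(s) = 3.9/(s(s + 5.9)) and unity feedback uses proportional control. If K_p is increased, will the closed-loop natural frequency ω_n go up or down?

increase

ω_n = √(3.9·K_p), which grows with K_p.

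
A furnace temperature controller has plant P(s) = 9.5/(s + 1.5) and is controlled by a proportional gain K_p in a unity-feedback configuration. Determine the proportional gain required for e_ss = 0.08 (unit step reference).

K_p = 1.82

The loop is type 0, so e_ss(step) = 1/(1 + K_pos) with K_pos = K_p·P(0).
P(0) = 6.333. Require 1/(1 + K_p·6.333) = 0.08, so 1 + 6.333·K_p = 12.5.
K_p = (12.5 − 1)/6.333 = 1.82.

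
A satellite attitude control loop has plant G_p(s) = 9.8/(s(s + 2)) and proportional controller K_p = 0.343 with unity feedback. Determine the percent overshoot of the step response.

12.9%

The closed-loop denominator s² + 2s + 3.361 gives ω_n = √3.361 = 1.833 and ζ = 2/(2ω_n) = 0.5454.
%OS = 100·exp(−πζ/√(1−ζ²)) = 100·exp(−π·0.5454/√0.7025) = 12.9%.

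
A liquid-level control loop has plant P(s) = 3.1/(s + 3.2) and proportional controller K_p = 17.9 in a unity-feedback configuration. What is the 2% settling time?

T_s ≈ 0.0682 s

Closed-loop transfer function: T(s) = K_p·P(s)/(1 + K_p·P(s)) = 55.49/(s + 3.2 + 55.49) = 55.49/(s + 58.69).
Time constant τ = 1/58.69 = 0.01704 s, so the 2% settling time is about 4τ = 0.0682 s.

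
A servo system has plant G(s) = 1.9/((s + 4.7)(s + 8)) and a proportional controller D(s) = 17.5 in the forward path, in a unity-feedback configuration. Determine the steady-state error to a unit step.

0.531

The loop is type 0. Static position error constant K_pos = D(0)·G(0) = 17.5·0.05053 = 0.8843.
Steady-state error to a unit step: e_ss = 1/(1+K_pos) = 1/1.884 = 0.531.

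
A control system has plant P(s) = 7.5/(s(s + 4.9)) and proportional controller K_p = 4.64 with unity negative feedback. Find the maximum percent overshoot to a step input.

The closed-loop denominator s² + 4.9s + 34.8 gives ω_n = √34.8 = 5.899 and ζ = 4.9/(2ω_n) = 0.4153.
%OS = 100·exp(−πζ/√(1−ζ²)) = 100·exp(−π·0.4153/√0.8275) = 23.8%.

23.8%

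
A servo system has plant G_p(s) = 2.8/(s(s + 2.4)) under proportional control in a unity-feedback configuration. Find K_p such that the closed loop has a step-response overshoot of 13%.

From %OS = 100·exp(−πζ/√(1−ζ²)) = 13%, ζ = −ln(0.13)/√(π²+ln²(0.13)) = 0.5446.
Characteristic equation s² + 2.4s + 2.8K_p = 0 gives ζ = 2.4/(2√(2.8K_p)).
Setting ζ = 0.5446: √(2.8K_p) = 2.4/(2·0.5446) = 2.203, so K_p = 4.854/2.8 = 1.73.

K_p = 1.73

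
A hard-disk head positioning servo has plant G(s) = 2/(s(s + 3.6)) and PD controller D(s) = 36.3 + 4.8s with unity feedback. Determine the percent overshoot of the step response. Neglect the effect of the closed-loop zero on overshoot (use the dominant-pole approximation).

2.13%

Forward path: (36.3 + 4.8s)·2/(s(s+3.6)). The closed-loop characteristic equation is s² + (3.6 + 2·4.8)s + 2·36.3 = 0.
That is s² + 13.2s + 72.6 = 0, so ω_n = 8.521 rad/s and ζ = 13.2/(2·8.521) = 0.7746.
%OS = 100·exp(−πζ/√(1−ζ²)) = 2.13%.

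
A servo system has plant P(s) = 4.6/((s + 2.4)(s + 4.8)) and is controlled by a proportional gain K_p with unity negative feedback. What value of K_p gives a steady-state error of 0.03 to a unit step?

K_p = 81

The loop is type 0, so e_ss(step) = 1/(1 + K_pos) with K_pos = K_p·P(0).
P(0) = 0.3993. Require 1/(1 + K_p·0.3993) = 0.03, so 1 + 0.3993·K_p = 33.33.
K_p = (33.33 − 1)/0.3993 = 81.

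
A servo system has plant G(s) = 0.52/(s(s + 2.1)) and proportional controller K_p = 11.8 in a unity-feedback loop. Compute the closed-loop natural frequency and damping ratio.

The closed-loop denominator is s(s+2.1) + 11.8·0.52 = s² + 2.1s + 6.136.
Matching s² + 2ζω_n s + ω_n²: ω_n = √6.136 = 2.477 rad/s and 2ζω_n = 2.1, so ζ = 2.1/(2·2.477) = 0.424.

ω_n = 2.48 rad/s, ζ = 0.424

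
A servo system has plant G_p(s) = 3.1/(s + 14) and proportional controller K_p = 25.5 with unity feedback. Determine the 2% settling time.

T_s ≈ 0.043 s

Closed-loop transfer function: T(s) = K_p·G_p(s)/(1 + K_p·G_p(s)) = 79.05/(s + 14 + 79.05) = 79.05/(s + 93.05).
Time constant τ = 1/93.05 = 0.01075 s, so the 2% settling time is about 4τ = 0.043 s.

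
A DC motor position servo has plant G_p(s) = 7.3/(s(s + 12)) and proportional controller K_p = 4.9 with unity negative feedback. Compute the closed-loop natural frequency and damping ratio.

1 + K_p·G_p(s) = 0 gives s² + 12s + 35.77 = 0.
Matching s² + 2ζω_n s + ω_n²: ω_n = √35.77 = 5.981 rad/s and 2ζω_n = 12, so ζ = 12/(2·5.981) = 1.

ω_n = 5.98 rad/s, ζ = 1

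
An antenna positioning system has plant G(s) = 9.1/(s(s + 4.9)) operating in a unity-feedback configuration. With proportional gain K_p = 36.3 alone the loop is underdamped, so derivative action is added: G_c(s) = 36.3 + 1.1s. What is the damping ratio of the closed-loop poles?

ζ = 0.41

Forward path: (36.3 + 1.1s)·9.1/(s(s+4.9)). The closed-loop characteristic equation is s² + (4.9 + 9.1·1.1)s + 9.1·36.3 = 0.
That is s² + 14.91s + 330.3 = 0, so ω_n = 18.17 rad/s and ζ = 14.91/(2·18.17) = 0.4102.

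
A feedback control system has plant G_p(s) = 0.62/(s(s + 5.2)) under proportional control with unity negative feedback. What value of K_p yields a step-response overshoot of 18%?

K_p = 47.5

From %OS = 100·exp(−πζ/√(1−ζ²)) = 18%, ζ = −ln(0.18)/√(π²+ln²(0.18)) = 0.4791.
Characteristic equation s² + 5.2s + 0.62K_p = 0 gives ζ = 5.2/(2√(0.62K_p)).
Setting ζ = 0.4791: √(0.62K_p) = 5.2/(2·0.4791) = 5.427, so K_p = 29.45/0.62 = 47.5.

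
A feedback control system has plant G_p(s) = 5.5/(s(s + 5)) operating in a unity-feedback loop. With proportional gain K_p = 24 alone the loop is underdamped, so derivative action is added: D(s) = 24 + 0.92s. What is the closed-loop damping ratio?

ζ = 0.438

Forward path: (24 + 0.92s)·5.5/(s(s+5)). The closed-loop characteristic equation is s² + (5 + 5.5·0.92)s + 5.5·24 = 0.
That is s² + 10.06s + 132 = 0, so ω_n = 11.49 rad/s and ζ = 10.06/(2·11.49) = 0.4378.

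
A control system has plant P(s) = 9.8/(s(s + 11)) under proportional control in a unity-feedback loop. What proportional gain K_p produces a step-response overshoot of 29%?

K_p = 23

From %OS = 100·exp(−πζ/√(1−ζ²)) = 29%, ζ = −ln(0.29)/√(π²+ln²(0.29)) = 0.3666.
Characteristic equation s² + 11s + 9.8K_p = 0 gives ζ = 11/(2√(9.8K_p)).
Setting ζ = 0.3666: √(9.8K_p) = 11/(2·0.3666) = 15, so K_p = 225.1/9.8 = 23.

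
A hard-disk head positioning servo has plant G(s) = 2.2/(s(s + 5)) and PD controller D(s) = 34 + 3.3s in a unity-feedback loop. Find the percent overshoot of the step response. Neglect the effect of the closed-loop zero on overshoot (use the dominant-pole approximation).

4.26%

Forward path: (34 + 3.3s)·2.2/(s(s+5)). The closed-loop characteristic equation is s² + (5 + 2.2·3.3)s + 2.2·34 = 0.
That is s² + 12.26s + 74.8 = 0, so ω_n = 8.649 rad/s and ζ = 12.26/(2·8.649) = 0.7088.
%OS = 100·exp(−πζ/√(1−ζ²)) = 4.26%.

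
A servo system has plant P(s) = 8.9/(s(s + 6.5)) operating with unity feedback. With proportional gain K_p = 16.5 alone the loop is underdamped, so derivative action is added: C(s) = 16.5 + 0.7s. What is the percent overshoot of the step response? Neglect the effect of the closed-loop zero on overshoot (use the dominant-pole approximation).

14.4%

Forward path: (16.5 + 0.7s)·8.9/(s(s+6.5)). The closed-loop characteristic equation is s² + (6.5 + 8.9·0.7)s + 8.9·16.5 = 0.
That is s² + 12.73s + 146.8 = 0, so ω_n = 12.12 rad/s and ζ = 12.73/(2·12.12) = 0.5252.
%OS = 100·exp(−πζ/√(1−ζ²)) = 14.4%.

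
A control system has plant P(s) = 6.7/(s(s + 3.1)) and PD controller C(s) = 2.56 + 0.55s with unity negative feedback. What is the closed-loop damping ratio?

Forward path: (2.56 + 0.55s)·6.7/(s(s+3.1)). The closed-loop characteristic equation is s² + (3.1 + 6.7·0.55)s + 6.7·2.56 = 0.
That is s² + 6.785s + 17.15 = 0, so ω_n = 4.141 rad/s and ζ = 6.785/(2·4.141) = 0.8191.

ζ = 0.819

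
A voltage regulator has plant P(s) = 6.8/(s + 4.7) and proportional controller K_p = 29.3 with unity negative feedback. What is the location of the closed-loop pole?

Closed-loop transfer function: T(s) = K_p·P(s)/(1 + K_p·P(s)) = 199.2/(s + 4.7 + 199.2) = 199.2/(s + 203.9).
The closed-loop pole is at s = −203.9.

s = -203.9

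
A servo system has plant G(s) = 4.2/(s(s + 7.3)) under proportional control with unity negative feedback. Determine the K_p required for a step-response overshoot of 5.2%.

K_p = 6.75

From %OS = 100·exp(−πζ/√(1−ζ²)) = 5.2%, ζ = −ln(0.052)/√(π²+ln²(0.052)) = 0.6853.
Characteristic equation s² + 7.3s + 4.2K_p = 0 gives ζ = 7.3/(2√(4.2K_p)).
Setting ζ = 0.6853: √(4.2K_p) = 7.3/(2·0.6853) = 5.326, so K_p = 28.37/4.2 = 6.75.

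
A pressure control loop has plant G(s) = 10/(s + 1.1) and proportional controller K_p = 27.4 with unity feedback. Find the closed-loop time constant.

Closed-loop transfer function: T(s) = K_p·G(s)/(1 + K_p·G(s)) = 274/(s + 1.1 + 274) = 274/(s + 275.1).
Time constant τ = 1/275.1 = 0.00364 s.

τ = 0.00364 s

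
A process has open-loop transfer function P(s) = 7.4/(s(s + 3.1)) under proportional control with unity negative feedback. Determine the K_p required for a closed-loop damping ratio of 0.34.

K_p = 2.81

Closed-loop characteristic equation: s² + 3.1s + K_p·7.4 = 0.
So ω_n = √(7.4K_p) and 2ζω_n = 3.1, giving ζ = 3.1/(2√(7.4K_p)).
Setting ζ = 0.34: √(7.4K_p) = 3.1/(2·0.34) = 4.559, so K_p = 20.78/7.4 = 2.81.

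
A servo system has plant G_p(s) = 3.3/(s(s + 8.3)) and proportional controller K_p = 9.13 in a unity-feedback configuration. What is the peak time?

The closed-loop denominator s² + 8.3s + 30.13 gives ω_n = √30.13 = 5.489 and ζ = 8.3/(2ω_n) = 0.7561.
Damped frequency ω_d = ω_n√(1−ζ²) = 3.593 rad/s, so peak time T_p = π/ω_d = 0.874 s.

T_p = 0.874 s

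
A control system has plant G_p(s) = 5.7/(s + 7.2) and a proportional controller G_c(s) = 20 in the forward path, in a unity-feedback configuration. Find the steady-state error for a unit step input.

The loop is type 0. Static position error constant K_pos = G_c(0)·G_p(0) = 20·0.7917 = 15.83.
Steady-state error to a unit step: e_ss = 1/(1+K_pos) = 1/16.83 = 0.0594.

0.0594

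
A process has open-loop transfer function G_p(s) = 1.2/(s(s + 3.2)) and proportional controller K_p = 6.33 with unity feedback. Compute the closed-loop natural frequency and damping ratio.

ω_n = 2.76 rad/s, ζ = 0.581

With unity feedback the closed-loop characteristic equation is s² + 3.2s + 6.33·1.2 = s² + 3.2s + 7.596 = 0.
Matching s² + 2ζω_n s + ω_n²: ω_n = √7.596 = 2.756 rad/s and 2ζω_n = 3.2, so ζ = 3.2/(2·2.756) = 0.581.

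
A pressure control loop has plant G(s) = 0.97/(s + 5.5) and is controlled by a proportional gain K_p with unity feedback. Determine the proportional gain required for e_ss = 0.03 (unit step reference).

The loop is type 0, so e_ss(step) = 1/(1 + K_pos) with K_pos = K_p·G(0).
G(0) = 0.1764. Require 1/(1 + K_p·0.1764) = 0.03, so 1 + 0.1764·K_p = 33.33.
K_p = (33.33 − 1)/0.1764 = 183.

K_p = 183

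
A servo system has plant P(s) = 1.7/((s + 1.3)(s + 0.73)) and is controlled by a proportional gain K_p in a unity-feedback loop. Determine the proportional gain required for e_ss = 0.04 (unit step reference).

K_p = 13.4

The loop is type 0, so e_ss(step) = 1/(1 + K_pos) with K_pos = K_p·P(0).
P(0) = 1.791. Require 1/(1 + K_p·1.791) = 0.04, so 1 + 1.791·K_p = 25.
K_p = (25 − 1)/1.791 = 13.4.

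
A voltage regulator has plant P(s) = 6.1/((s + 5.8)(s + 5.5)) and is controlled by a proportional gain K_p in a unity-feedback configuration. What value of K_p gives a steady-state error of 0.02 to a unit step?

The loop is type 0, so e_ss(step) = 1/(1 + K_pos) with K_pos = K_p·P(0).
P(0) = 0.1912. Require 1/(1 + K_p·0.1912) = 0.02, so 1 + 0.1912·K_p = 50.
K_p = (50 − 1)/0.1912 = 256.

K_p = 256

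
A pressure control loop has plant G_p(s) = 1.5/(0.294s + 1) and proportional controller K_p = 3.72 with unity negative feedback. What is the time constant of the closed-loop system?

τ = 0.0447 s

Closed loop: T(s) = K_p·G_p/(1+K_p·G_p) = 5.58/(0.294s + 1 + 5.58), with pole at s = −(1 + 5.58)/0.294 = −22.38.
Closed-loop time constant τ = 1/22.38 = 0.0447 s.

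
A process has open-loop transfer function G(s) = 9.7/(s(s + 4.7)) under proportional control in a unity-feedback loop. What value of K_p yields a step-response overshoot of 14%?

K_p = 2.02

From %OS = 100·exp(−πζ/√(1−ζ²)) = 14%, ζ = −ln(0.14)/√(π²+ln²(0.14)) = 0.5305.
Characteristic equation s² + 4.7s + 9.7K_p = 0 gives ζ = 4.7/(2√(9.7K_p)).
Setting ζ = 0.5305: √(9.7K_p) = 4.7/(2·0.5305) = 4.43, so K_p = 19.62/9.7 = 2.02.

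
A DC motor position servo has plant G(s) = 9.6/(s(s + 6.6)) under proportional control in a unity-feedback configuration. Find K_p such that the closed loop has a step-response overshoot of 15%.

K_p = 4.25

From %OS = 100·exp(−πζ/√(1−ζ²)) = 15%, ζ = −ln(0.15)/√(π²+ln²(0.15)) = 0.5169.
Characteristic equation s² + 6.6s + 9.6K_p = 0 gives ζ = 6.6/(2√(9.6K_p)).
Setting ζ = 0.5169: √(9.6K_p) = 6.6/(2·0.5169) = 6.384, so K_p = 40.75/9.6 = 4.25.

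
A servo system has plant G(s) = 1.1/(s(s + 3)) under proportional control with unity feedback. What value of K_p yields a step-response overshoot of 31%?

K_p = 16.8

From %OS = 100·exp(−πζ/√(1−ζ²)) = 31%, ζ = −ln(0.31)/√(π²+ln²(0.31)) = 0.3493.
Characteristic equation s² + 3s + 1.1K_p = 0 gives ζ = 3/(2√(1.1K_p)).
Setting ζ = 0.3493: √(1.1K_p) = 3/(2·0.3493) = 4.294, so K_p = 18.44/1.1 = 16.8.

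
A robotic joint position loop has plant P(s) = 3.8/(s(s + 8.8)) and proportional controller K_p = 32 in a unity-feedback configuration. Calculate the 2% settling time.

T_s ≈ 0.909 s

From 1 + K_pP(s) = 0: s² + 8.8s + 121.6 = 0 ⇒ ω_n = 11.03, ζ = 0.399.
2% settling time T_s ≈ 4/(ζω_n) = 4/4.4 = 0.909 s.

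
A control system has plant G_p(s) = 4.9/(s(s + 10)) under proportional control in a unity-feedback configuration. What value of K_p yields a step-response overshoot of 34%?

K_p = 48.4

From %OS = 100·exp(−πζ/√(1−ζ²)) = 34%, ζ = −ln(0.34)/√(π²+ln²(0.34)) = 0.3248.
Characteristic equation s² + 10s + 4.9K_p = 0 gives ζ = 10/(2√(4.9K_p)).
Setting ζ = 0.3248: √(4.9K_p) = 10/(2·0.3248) = 15.4, so K_p = 237/4.9 = 48.4.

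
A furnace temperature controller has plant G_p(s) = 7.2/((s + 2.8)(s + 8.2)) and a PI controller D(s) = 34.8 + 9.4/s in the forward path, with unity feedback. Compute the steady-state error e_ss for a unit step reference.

0

The open loop D(s)G_p(s) has a pole at the origin (type 1), so the static position error constant is infinite and e_ss = 1/(1+∞) = 0.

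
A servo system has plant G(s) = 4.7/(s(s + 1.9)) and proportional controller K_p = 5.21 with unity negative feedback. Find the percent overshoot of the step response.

Closed-loop characteristic equation: s² + 1.9s + 24.49 = 0, so ω_n = 4.948 rad/s and ζ = 1.9/(2·4.948) = 0.192.
%OS = 100·exp(−πζ/√(1−ζ²)) = 100·exp(−π·0.192/√0.9631) = 54.1%.

54.1%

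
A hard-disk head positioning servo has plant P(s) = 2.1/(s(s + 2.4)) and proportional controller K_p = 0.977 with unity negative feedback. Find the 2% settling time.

The closed-loop denominator s² + 2.4s + 2.052 gives ω_n = √2.052 = 1.432 and ζ = 2.4/(2ω_n) = 0.8378.
2% settling time T_s ≈ 4/(ζω_n) = 4/1.2 = 3.33 s.

T_s ≈ 3.33 s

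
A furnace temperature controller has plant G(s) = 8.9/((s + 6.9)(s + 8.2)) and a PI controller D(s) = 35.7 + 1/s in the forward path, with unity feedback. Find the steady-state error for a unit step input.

0

The open loop D(s)G(s) has a pole at the origin (type 1), so the static position error constant is infinite and e_ss = 1/(1+∞) = 0.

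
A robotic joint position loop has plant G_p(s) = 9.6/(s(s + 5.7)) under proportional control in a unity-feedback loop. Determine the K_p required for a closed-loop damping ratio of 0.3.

K_p = 9.4

Closed-loop characteristic equation: s² + 5.7s + K_p·9.6 = 0.
So ω_n = √(9.6K_p) and 2ζω_n = 5.7, giving ζ = 5.7/(2√(9.6K_p)).
Setting ζ = 0.3: √(9.6K_p) = 5.7/(2·0.3) = 9.5, so K_p = 90.25/9.6 = 9.4.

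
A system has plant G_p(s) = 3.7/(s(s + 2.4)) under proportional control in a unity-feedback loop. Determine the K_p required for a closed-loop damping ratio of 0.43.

K_p = 2.1

Closed-loop characteristic equation: s² + 2.4s + K_p·3.7 = 0.
So ω_n = √(3.7K_p) and 2ζω_n = 2.4, giving ζ = 2.4/(2√(3.7K_p)).
Setting ζ = 0.43: √(3.7K_p) = 2.4/(2·0.43) = 2.791, so K_p = 7.788/3.7 = 2.1.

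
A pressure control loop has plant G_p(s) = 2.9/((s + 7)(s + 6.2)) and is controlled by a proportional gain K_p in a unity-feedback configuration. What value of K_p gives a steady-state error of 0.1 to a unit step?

For a type-0 loop with proportional control, e_ss = 1/(1 + K_p·G_p(0)).
G_p(0) = 0.06682. Require 1/(1 + K_p·0.06682) = 0.1, so 1 + 0.06682·K_p = 10.
K_p = (10 − 1)/0.06682 = 135.

K_p = 135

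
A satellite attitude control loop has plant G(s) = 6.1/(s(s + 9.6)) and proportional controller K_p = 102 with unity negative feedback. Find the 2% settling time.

From 1 + K_pG(s) = 0: s² + 9.6s + 622.2 = 0 ⇒ ω_n = 24.94, ζ = 0.1924.
2% settling time T_s ≈ 4/(ζω_n) = 4/4.8 = 0.833 s.

T_s ≈ 0.833 s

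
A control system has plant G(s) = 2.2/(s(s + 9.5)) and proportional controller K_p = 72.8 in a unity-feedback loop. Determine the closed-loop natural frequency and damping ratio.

ω_n = 12.7 rad/s, ζ = 0.375

With unity feedback the closed-loop characteristic equation is s² + 9.5s + 72.8·2.2 = s² + 9.5s + 160.2 = 0.
Matching s² + 2ζω_n s + ω_n²: ω_n = √160.2 = 12.66 rad/s and 2ζω_n = 9.5, so ζ = 9.5/(2·12.66) = 0.375.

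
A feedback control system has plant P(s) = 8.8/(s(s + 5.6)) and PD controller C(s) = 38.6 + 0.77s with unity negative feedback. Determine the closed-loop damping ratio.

ζ = 0.336

Forward path: (38.6 + 0.77s)·8.8/(s(s+5.6)). The closed-loop characteristic equation is s² + (5.6 + 8.8·0.77)s + 8.8·38.6 = 0.
That is s² + 12.38s + 339.7 = 0, so ω_n = 18.43 rad/s and ζ = 12.38/(2·18.43) = 0.3357.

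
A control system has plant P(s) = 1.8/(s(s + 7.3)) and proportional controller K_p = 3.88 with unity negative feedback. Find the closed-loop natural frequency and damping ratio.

ω_n = 2.64 rad/s, ζ = 1.38

1 + K_p·P(s) = 0 gives s² + 7.3s + 6.984 = 0.
Matching s² + 2ζω_n s + ω_n²: ω_n = √6.984 = 2.643 rad/s and 2ζω_n = 7.3, so ζ = 7.3/(2·2.643) = 1.38.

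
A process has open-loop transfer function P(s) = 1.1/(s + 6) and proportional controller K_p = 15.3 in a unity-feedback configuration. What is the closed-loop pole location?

Closed-loop transfer function: T(s) = K_p·P(s)/(1 + K_p·P(s)) = 16.83/(s + 6 + 16.83) = 16.83/(s + 22.83).
The closed-loop pole is at s = −22.83.

s = -22.83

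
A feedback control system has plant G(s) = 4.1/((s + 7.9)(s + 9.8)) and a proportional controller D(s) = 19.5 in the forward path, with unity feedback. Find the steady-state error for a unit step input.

The loop is type 0. Static position error constant K_pos = D(0)·G(0) = 19.5·0.05296 = 1.033.
Steady-state error to a unit step: e_ss = 1/(1+K_pos) = 1/2.033 = 0.492.

0.492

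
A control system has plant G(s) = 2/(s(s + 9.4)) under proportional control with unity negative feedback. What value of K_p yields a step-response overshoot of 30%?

K_p = 86.2

From %OS = 100·exp(−πζ/√(1−ζ²)) = 30%, ζ = −ln(0.3)/√(π²+ln²(0.3)) = 0.3579.
Characteristic equation s² + 9.4s + 2K_p = 0 gives ζ = 9.4/(2√(2K_p)).
Setting ζ = 0.3579: √(2K_p) = 9.4/(2·0.3579) = 13.13, so K_p = 172.5/2 = 86.2.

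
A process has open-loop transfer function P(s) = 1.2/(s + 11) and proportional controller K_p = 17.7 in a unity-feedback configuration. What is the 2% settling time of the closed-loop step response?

T_s ≈ 0.124 s

Closed-loop transfer function: T(s) = K_p·P(s)/(1 + K_p·P(s)) = 21.24/(s + 11 + 21.24) = 21.24/(s + 32.24).
Time constant τ = 1/32.24 = 0.03102 s, so the 2% settling time is about 4τ = 0.124 s.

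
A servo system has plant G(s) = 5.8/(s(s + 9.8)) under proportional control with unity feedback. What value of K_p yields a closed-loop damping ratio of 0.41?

Closed-loop characteristic equation: s² + 9.8s + K_p·5.8 = 0.
So ω_n = √(5.8K_p) and 2ζω_n = 9.8, giving ζ = 9.8/(2√(5.8K_p)).
Setting ζ = 0.41: √(5.8K_p) = 9.8/(2·0.41) = 11.95, so K_p = 142.8/5.8 = 24.6.

K_p = 24.6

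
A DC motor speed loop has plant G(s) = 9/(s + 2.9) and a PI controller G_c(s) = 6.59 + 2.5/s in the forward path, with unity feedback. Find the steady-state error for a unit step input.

0

The open loop G_c(s)G(s) has a pole at the origin (type 1), so the static position error constant is infinite and e_ss = 1/(1+∞) = 0.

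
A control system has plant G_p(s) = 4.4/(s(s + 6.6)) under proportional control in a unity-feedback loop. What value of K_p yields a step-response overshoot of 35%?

From %OS = 100·exp(−πζ/√(1−ζ²)) = 35%, ζ = −ln(0.35)/√(π²+ln²(0.35)) = 0.3169.
Characteristic equation s² + 6.6s + 4.4K_p = 0 gives ζ = 6.6/(2√(4.4K_p)).
Setting ζ = 0.3169: √(4.4K_p) = 6.6/(2·0.3169) = 10.41, so K_p = 108.4/4.4 = 24.6.

K_p = 24.6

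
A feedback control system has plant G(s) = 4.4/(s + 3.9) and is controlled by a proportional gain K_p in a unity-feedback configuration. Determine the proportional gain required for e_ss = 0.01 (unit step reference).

K_p = 87.7

Steady-state error for a unit step on this type-0 loop is 1/(1 + K_p·G(0)).
G(0) = 1.128. Require 1/(1 + K_p·1.128) = 0.01, so 1 + 1.128·K_p = 100.
K_p = (100 − 1)/1.128 = 87.7.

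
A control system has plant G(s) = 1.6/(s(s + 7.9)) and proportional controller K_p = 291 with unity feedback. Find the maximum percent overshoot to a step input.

55.7%

Closed-loop characteristic equation: s² + 7.9s + 465.6 = 0, so ω_n = 21.58 rad/s and ζ = 7.9/(2·21.58) = 0.1831.
%OS = 100·exp(−πζ/√(1−ζ²)) = 100·exp(−π·0.1831/√0.9665) = 55.7%.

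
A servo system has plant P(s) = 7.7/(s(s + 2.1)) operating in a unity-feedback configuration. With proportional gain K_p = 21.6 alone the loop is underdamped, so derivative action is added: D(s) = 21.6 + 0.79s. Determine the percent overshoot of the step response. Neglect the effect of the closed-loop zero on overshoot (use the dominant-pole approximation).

Forward path: (21.6 + 0.79s)·7.7/(s(s+2.1)). The closed-loop characteristic equation is s² + (2.1 + 7.7·0.79)s + 7.7·21.6 = 0.
That is s² + 8.183s + 166.3 = 0, so ω_n = 12.9 rad/s and ζ = 8.183/(2·12.9) = 0.3173.
%OS = 100·exp(−πζ/√(1−ζ²)) = 35%.

35%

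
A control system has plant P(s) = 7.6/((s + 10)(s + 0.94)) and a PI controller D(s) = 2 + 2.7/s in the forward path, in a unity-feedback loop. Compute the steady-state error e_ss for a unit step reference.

0

The open loop D(s)P(s) has a pole at the origin (type 1), so the static position error constant is infinite and e_ss = 1/(1+∞) = 0.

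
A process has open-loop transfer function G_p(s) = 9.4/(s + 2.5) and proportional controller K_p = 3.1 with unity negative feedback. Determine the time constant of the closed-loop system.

Closed-loop transfer function: T(s) = K_p·G_p(s)/(1 + K_p·G_p(s)) = 29.14/(s + 2.5 + 29.14) = 29.14/(s + 31.64).
Time constant τ = 1/31.64 = 0.0316 s.

τ = 0.0316 s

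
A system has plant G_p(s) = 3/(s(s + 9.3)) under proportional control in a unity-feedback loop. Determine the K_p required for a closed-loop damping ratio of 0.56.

Closed-loop characteristic equation: s² + 9.3s + K_p·3 = 0.
So ω_n = √(3K_p) and 2ζω_n = 9.3, giving ζ = 9.3/(2√(3K_p)).
Setting ζ = 0.56: √(3K_p) = 9.3/(2·0.56) = 8.304, so K_p = 68.95/3 = 23.

K_p = 23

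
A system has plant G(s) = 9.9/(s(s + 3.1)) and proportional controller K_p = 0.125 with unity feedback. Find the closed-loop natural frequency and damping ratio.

ω_n = 1.11 rad/s, ζ = 1.39

1 + K_p·G(s) = 0 gives s² + 3.1s + 1.238 = 0.
Matching s² + 2ζω_n s + ω_n²: ω_n = √1.238 = 1.112 rad/s and 2ζω_n = 3.1, so ζ = 3.1/(2·1.112) = 1.39.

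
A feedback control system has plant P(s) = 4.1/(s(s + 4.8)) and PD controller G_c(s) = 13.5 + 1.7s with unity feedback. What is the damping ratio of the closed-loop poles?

Forward path: (13.5 + 1.7s)·4.1/(s(s+4.8)). The closed-loop characteristic equation is s² + (4.8 + 4.1·1.7)s + 4.1·13.5 = 0.
That is s² + 11.77s + 55.35 = 0, so ω_n = 7.44 rad/s and ζ = 11.77/(2·7.44) = 0.791.

ζ = 0.791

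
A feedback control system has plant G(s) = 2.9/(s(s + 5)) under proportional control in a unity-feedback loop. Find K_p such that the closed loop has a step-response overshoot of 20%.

From %OS = 100·exp(−πζ/√(1−ζ²)) = 20%, ζ = −ln(0.2)/√(π²+ln²(0.2)) = 0.4559.
Characteristic equation s² + 5s + 2.9K_p = 0 gives ζ = 5/(2√(2.9K_p)).
Setting ζ = 0.4559: √(2.9K_p) = 5/(2·0.4559) = 5.483, so K_p = 30.06/2.9 = 10.4.

K_p = 10.4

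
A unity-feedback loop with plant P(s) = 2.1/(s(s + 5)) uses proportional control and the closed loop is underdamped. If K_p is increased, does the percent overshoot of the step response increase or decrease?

Characteristic equation s² + 5s + K_p·2.1 = 0: raising K_p raises ω_n while 2ζω_n = 5 is fixed, so ζ falls and overshoot grows.

increase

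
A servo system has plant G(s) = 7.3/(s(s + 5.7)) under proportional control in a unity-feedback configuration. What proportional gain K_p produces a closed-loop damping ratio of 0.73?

Closed-loop characteristic equation: s² + 5.7s + K_p·7.3 = 0.
So ω_n = √(7.3K_p) and 2ζω_n = 5.7, giving ζ = 5.7/(2√(7.3K_p)).
Setting ζ = 0.73: √(7.3K_p) = 5.7/(2·0.73) = 3.904, so K_p = 15.24/7.3 = 2.09.

K_p = 2.09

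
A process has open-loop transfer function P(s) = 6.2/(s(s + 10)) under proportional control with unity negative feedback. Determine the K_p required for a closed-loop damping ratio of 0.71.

K_p = 8

Closed-loop characteristic equation: s² + 10s + K_p·6.2 = 0.
So ω_n = √(6.2K_p) and 2ζω_n = 10, giving ζ = 10/(2√(6.2K_p)).
Setting ζ = 0.71: √(6.2K_p) = 10/(2·0.71) = 7.042, so K_p = 49.59/6.2 = 8.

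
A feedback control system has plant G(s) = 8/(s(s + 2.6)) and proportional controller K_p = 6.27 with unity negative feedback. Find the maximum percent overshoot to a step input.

The closed-loop denominator s² + 2.6s + 50.16 gives ω_n = √50.16 = 7.082 and ζ = 2.6/(2ω_n) = 0.1836.
%OS = 100·exp(−πζ/√(1−ζ²)) = 100·exp(−π·0.1836/√0.9663) = 55.6%.

55.6%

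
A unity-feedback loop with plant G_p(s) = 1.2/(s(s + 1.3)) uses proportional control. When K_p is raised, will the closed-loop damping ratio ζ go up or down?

ζ = 1.3/(2√(1.2K_p)); increasing K_p raises the denominator, so ζ falls.

decrease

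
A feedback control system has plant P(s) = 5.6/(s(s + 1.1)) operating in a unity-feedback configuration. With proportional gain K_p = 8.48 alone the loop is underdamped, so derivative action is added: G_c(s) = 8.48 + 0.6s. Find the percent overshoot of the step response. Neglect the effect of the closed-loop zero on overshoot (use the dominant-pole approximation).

34.1%

Forward path: (8.48 + 0.6s)·5.6/(s(s+1.1)). The closed-loop characteristic equation is s² + (1.1 + 5.6·0.6)s + 5.6·8.48 = 0.
That is s² + 4.46s + 47.49 = 0, so ω_n = 6.891 rad/s and ζ = 4.46/(2·6.891) = 0.3236.
%OS = 100·exp(−πζ/√(1−ζ²)) = 34.1%.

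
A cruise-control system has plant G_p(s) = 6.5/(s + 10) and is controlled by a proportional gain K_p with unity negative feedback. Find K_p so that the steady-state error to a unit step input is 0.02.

Steady-state error for a unit step on this type-0 loop is 1/(1 + K_p·G_p(0)).
G_p(0) = 0.65. Require 1/(1 + K_p·0.65) = 0.02, so 1 + 0.65·K_p = 50.
K_p = (50 − 1)/0.65 = 75.4.

K_p = 75.4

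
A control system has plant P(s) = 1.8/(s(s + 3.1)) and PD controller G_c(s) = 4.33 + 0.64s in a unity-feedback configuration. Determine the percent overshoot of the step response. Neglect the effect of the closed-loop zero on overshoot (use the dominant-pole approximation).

Forward path: (4.33 + 0.64s)·1.8/(s(s+3.1)). The closed-loop characteristic equation is s² + (3.1 + 1.8·0.64)s + 1.8·4.33 = 0.
That is s² + 4.252s + 7.794 = 0, so ω_n = 2.792 rad/s and ζ = 4.252/(2·2.792) = 0.7615.
%OS = 100·exp(−πζ/√(1−ζ²)) = 2.49%.

2.49%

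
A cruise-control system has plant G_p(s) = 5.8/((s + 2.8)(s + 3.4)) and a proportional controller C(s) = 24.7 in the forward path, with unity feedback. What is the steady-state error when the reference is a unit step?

The loop is type 0. Static position error constant K_pos = C(0)·G_p(0) = 24.7·0.6092 = 15.05.
Steady-state error to a unit step: e_ss = 1/(1+K_pos) = 1/16.05 = 0.0623.

0.0623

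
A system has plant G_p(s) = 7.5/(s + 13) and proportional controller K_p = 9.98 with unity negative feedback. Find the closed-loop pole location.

Closed-loop transfer function: T(s) = K_p·G_p(s)/(1 + K_p·G_p(s)) = 74.85/(s + 13 + 74.85) = 74.85/(s + 87.85).
The closed-loop pole is at s = −87.85.

s = -87.85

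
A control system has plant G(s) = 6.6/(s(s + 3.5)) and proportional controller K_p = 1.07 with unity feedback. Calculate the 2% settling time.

The closed-loop denominator s² + 3.5s + 7.062 gives ω_n = √7.062 = 2.657 and ζ = 3.5/(2ω_n) = 0.6585.
2% settling time T_s ≈ 4/(ζω_n) = 4/1.75 = 2.29 s.

T_s ≈ 2.29 s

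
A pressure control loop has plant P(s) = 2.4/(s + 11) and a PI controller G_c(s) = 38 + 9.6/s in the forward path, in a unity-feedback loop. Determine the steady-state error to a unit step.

0

The open loop G_c(s)P(s) has a pole at the origin (type 1), so the static position error constant is infinite and e_ss = 1/(1+∞) = 0.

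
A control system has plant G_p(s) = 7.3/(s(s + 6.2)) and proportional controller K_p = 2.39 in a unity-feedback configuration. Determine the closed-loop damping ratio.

ζ = 0.742

1 + K_p·G_p(s) = 0 gives s² + 6.2s + 17.45 = 0.
So ω_n² = 17.45 ⇒ ω_n = 4.177 rad/s, and ζ = 6.2/(2ω_n) = 0.742.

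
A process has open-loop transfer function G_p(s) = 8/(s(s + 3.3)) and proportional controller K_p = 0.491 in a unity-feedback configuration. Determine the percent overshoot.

0.89%

Closed-loop characteristic equation: s² + 3.3s + 3.928 = 0, so ω_n = 1.982 rad/s and ζ = 3.3/(2·1.982) = 0.8325.
%OS = 100·exp(−πζ/√(1−ζ²)) = 100·exp(−π·0.8325/√0.3069) = 0.89%.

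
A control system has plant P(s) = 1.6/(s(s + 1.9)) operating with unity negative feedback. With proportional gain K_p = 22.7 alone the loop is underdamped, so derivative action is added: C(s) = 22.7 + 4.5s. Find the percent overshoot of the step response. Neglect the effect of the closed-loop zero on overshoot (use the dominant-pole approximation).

Forward path: (22.7 + 4.5s)·1.6/(s(s+1.9)). The closed-loop characteristic equation is s² + (1.9 + 1.6·4.5)s + 1.6·22.7 = 0.
That is s² + 9.1s + 36.32 = 0, so ω_n = 6.027 rad/s and ζ = 9.1/(2·6.027) = 0.755.
%OS = 100·exp(−πζ/√(1−ζ²)) = 2.69%.

2.69%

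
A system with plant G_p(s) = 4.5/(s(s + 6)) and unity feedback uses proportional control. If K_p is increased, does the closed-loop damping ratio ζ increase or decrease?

ζ = 6/(2√(4.5K_p)); increasing K_p raises the denominator, so ζ falls.

decrease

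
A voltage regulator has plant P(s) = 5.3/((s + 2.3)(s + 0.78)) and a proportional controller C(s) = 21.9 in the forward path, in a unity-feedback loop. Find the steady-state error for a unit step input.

0.0152

The loop is type 0. Static position error constant K_pos = C(0)·P(0) = 21.9·2.954 = 64.7.
Steady-state error to a unit step: e_ss = 1/(1+K_pos) = 1/65.7 = 0.0152.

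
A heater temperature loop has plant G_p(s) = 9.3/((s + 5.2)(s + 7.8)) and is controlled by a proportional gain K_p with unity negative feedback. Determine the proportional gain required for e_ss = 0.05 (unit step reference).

The loop is type 0, so e_ss(step) = 1/(1 + K_pos) with K_pos = K_p·G_p(0).
G_p(0) = 0.2293. Require 1/(1 + K_p·0.2293) = 0.05, so 1 + 0.2293·K_p = 20.
K_p = (20 − 1)/0.2293 = 82.9.

K_p = 82.9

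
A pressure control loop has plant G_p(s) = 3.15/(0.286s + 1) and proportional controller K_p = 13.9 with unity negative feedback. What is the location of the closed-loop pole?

Closed loop: T(s) = K_p·G_p/(1+K_p·G_p) = 43.78/(0.286s + 1 + 43.78), with pole at s = −(1 + 43.78)/0.286 = −156.6.

s = -156.6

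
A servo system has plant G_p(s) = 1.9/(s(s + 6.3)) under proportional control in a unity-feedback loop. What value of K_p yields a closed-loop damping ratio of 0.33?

K_p = 48

Closed-loop characteristic equation: s² + 6.3s + K_p·1.9 = 0.
So ω_n = √(1.9K_p) and 2ζω_n = 6.3, giving ζ = 6.3/(2√(1.9K_p)).
Setting ζ = 0.33: √(1.9K_p) = 6.3/(2·0.33) = 9.545, so K_p = 91.12/1.9 = 48.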